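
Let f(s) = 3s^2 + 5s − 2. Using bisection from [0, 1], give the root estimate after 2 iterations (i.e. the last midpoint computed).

midpoint 0.5: f = 1.25 > 0 → [0, 0.5]
midpoint 0.25: f = -0.5625 < 0 → [0.25, 0.5]

0.25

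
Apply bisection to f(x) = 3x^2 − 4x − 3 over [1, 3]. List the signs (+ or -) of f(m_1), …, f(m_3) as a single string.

+--

midpoint 2: f = 1 > 0 → [1, 2]
midpoint 1.5: f = -2.25 < 0 → [1.5, 2]
midpoint 1.75: f = -0.8125 < 0 → [1.75, 2]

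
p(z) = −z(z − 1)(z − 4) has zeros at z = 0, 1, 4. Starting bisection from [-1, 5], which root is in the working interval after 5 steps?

z = 2 gives p = 4, positive; keep [2, 5]
z = 3.5 gives p = 4.375, positive; keep [3.5, 5]
z = 4.25 gives p = -3.453125, negative; keep [3.5, 4.25]
z = 3.875 gives p = 1.3926, positive; keep [3.875, 4.25]
z = 4.0625 gives p = -0.7776, negative; keep [3.875, 4.0625]

4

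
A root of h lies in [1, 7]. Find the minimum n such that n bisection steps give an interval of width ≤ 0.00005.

17

Width after n steps is 6/2^n. Need 2^n ≥ 6/0.00005 = 120000.
2^16 = 65536 < 120000 ≤ 2^17 = 131072, so n = 17.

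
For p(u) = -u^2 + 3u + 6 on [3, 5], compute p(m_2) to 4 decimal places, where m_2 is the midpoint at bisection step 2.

-0.7500

u = 4 gives p = 2, positive; keep [4, 5]
u = 4.5 gives p = -0.75, negative; keep [4, 4.5]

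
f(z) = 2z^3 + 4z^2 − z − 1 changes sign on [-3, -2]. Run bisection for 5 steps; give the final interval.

midpoint -2.5: f = -4.75 < 0 → [-2.5, -2]
midpoint -2.25: f = -1.28125 < 0 → [-2.25, -2]
midpoint -2.125: f = -0.003906 < 0 → [-2.125, -2]
midpoint -2.0625: f = 0.5308 > 0 → [-2.125, -2.0625]
midpoint -2.09375: f = 0.2718 > 0 → [-2.125, -2.09375]

[-2.125, -2.09375]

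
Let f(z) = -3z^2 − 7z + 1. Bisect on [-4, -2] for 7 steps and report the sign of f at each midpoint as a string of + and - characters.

m = -3, f(m) = -5 (−); new bracket [-3, -2]
m = -2.5, f(m) = -0.25 (−); new bracket [-2.5, -2]
m = -2.25, f(m) = 1.5625 (+); new bracket [-2.5, -2.25]
m = -2.375, f(m) = 0.7031 (+); new bracket [-2.5, -2.375]
m = -2.4375, f(m) = 0.2383 (+); new bracket [-2.5, -2.4375]
m = -2.46875, f(m) = -0.0029 (−); new bracket [-2.46875, -2.4375]
m = -2.453125, f(m) = 0.1184 (+); new bracket [-2.46875, -2.453125]

--+++-+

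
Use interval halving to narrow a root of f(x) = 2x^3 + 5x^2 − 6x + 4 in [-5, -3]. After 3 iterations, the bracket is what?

[-3.75, -3.5]

f(-4) = -20 < 0, so the root lies in [-4, -3]
f(-3.5) = 0.5 > 0, so the root lies in [-4, -3.5]
f(-3.75) = -8.65625 < 0, so the root lies in [-3.75, -3.5]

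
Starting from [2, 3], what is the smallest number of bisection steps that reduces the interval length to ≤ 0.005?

8

Width after n steps is 1/2^n. Need 2^n ≥ 1/0.005 = 200.
2^7 = 128 < 200 ≤ 2^8 = 256, so n = 8.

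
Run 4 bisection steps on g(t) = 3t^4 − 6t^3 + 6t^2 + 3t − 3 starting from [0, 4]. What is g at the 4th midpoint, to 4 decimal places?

1.0430

midpoint 2: g = 27 > 0 → [0, 2]
midpoint 1: g = 3 > 0 → [0, 1]
midpoint 0.5: g = -0.5625 < 0 → [0.5, 1]
midpoint 0.75: g = 1.043 > 0 → [0.5, 0.75]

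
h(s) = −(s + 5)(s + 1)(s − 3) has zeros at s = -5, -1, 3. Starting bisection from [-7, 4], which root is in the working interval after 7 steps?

m = -1.5, h(m) = -7.875 (−); new bracket [-7, -1.5]
m = -4.25, h(m) = -17.671875 (−); new bracket [-7, -4.25]
m = -5.625, h(m) = 24.931641 (+); new bracket [-5.625, -4.25]
m = -4.9375, h(m) = -1.9534 (−); new bracket [-5.625, -4.9375]
m = -5.28125, h(m) = 9.9715 (+); new bracket [-5.28125, -4.9375]
m = -5.109375, h(m) = 3.6449 (+); new bracket [-5.109375, -4.9375]
m = -5.0234375, h(m) = 0.7566 (+); new bracket [-5.0234375, -4.9375]

-5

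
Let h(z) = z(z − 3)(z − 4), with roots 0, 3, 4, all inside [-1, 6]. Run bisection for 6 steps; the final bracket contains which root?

z = 2.5 gives h = 1.875, positive; keep [-1, 2.5]
z = 0.75 gives h = 5.484375, positive; keep [-1, 0.75]
z = -0.125 gives h = -1.611328, negative; keep [-0.125, 0.75]
z = 0.3125 gives h = 3.0969, positive; keep [-0.125, 0.3125]
z = 0.09375 gives h = 1.0643, positive; keep [-0.125, 0.09375]
z = -0.015625 gives h = -0.1892, negative; keep [-0.015625, 0.09375]

0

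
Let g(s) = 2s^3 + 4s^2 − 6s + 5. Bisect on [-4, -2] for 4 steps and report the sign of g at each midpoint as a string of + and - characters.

+--+

g(-3) = 5 > 0, so the root lies in [-4, -3]
g(-3.5) = -10.75 < 0, so the root lies in [-3.5, -3]
g(-3.25) = -1.90625 < 0, so the root lies in [-3.25, -3]
g(-3.125) = 1.7773 > 0, so the root lies in [-3.25, -3.125]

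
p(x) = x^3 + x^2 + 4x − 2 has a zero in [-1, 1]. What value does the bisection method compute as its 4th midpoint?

0.375

m = 0, p(m) = -2 (−); new bracket [0, 1]
m = 0.5, p(m) = 0.375 (+); new bracket [0, 0.5]
m = 0.25, p(m) = -0.921875 (−); new bracket [0.25, 0.5]
m = 0.375, p(m) = -0.3066 (−); new bracket [0.375, 0.5]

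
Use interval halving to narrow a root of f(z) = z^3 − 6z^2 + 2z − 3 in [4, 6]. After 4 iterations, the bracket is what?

[5.625, 5.75]

midpoint 5: f = -18 < 0 → [5, 6]
midpoint 5.5: f = -7.125 < 0 → [5.5, 6]
midpoint 5.75: f = 0.234375 > 0 → [5.5, 5.75]
midpoint 5.625: f = -3.6152 < 0 → [5.625, 5.75]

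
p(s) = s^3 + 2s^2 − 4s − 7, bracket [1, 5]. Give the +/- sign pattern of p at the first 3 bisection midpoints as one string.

m = 3, p(m) = 26 (+); new bracket [1, 3]
m = 2, p(m) = 1 (+); new bracket [1, 2]
m = 1.5, p(m) = -5.125 (−); new bracket [1.5, 2]

++-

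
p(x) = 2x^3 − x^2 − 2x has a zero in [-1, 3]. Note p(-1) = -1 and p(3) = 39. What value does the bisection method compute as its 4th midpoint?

x = 1 gives p = -1, negative; keep [1, 3]
x = 2 gives p = 8, positive; keep [1, 2]
x = 1.5 gives p = 1.5, positive; keep [1, 1.5]
x = 1.25 gives p = -0.1562, negative; keep [1.25, 1.5]

1.25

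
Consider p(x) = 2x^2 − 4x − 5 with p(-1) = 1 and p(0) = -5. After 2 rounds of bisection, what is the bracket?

m = -0.5, p(m) = -2.5 (−); new bracket [-1, -0.5]
m = -0.75, p(m) = -0.875 (−); new bracket [-1, -0.75]

[-1, -0.75]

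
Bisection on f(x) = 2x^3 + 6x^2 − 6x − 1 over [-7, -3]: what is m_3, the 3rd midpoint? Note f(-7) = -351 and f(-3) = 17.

midpoint -5: f = -71 < 0 → [-5, -3]
midpoint -4: f = -9 < 0 → [-4, -3]
midpoint -3.5: f = 7.75 > 0 → [-4, -3.5]

-3.5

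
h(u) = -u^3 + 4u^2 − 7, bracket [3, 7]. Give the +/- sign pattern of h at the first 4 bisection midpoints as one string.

u = 5 gives h = -32, negative; keep [3, 5]
u = 4 gives h = -7, negative; keep [3, 4]
u = 3.5 gives h = -0.875, negative; keep [3, 3.5]
u = 3.25 gives h = 0.9219, positive; keep [3.25, 3.5]

---+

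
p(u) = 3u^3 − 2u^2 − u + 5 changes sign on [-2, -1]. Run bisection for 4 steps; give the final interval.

midpoint -1.5: p = -8.125 < 0 → [-1.5, -1]
midpoint -1.25: p = -2.734375 < 0 → [-1.25, -1]
midpoint -1.125: p = -0.677734 < 0 → [-1.125, -1]
midpoint -1.0625: p = 0.2063 > 0 → [-1.125, -1.0625]

[-1.125, -1.0625]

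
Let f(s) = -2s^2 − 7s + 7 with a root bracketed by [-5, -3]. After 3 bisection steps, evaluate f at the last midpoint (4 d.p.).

f(-4) = 3 > 0, so the root lies in [-5, -4]
f(-4.5) = -2 < 0, so the root lies in [-4.5, -4]
f(-4.25) = 0.625 > 0, so the root lies in [-4.5, -4.25]

0.6250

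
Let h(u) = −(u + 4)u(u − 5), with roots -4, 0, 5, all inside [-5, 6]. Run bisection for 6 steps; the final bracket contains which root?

5

midpoint 0.5: h = 10.125 > 0 → [0.5, 6]
midpoint 3.25: h = 41.234375 > 0 → [3.25, 6]
midpoint 4.625: h = 14.958984 > 0 → [4.625, 6]
midpoint 5.3125: h = -15.4602 < 0 → [4.625, 5.3125]
midpoint 4.96875: h = 1.3926 > 0 → [4.96875, 5.3125]
midpoint 5.140625: h = -6.6078 < 0 → [4.96875, 5.140625]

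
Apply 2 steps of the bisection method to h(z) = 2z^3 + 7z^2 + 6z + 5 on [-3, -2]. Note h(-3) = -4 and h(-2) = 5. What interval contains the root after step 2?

[-2.75, -2.5]

m = -2.5, h(m) = 2.5 (+); new bracket [-3, -2.5]
m = -2.75, h(m) = -0.15625 (−); new bracket [-2.75, -2.5]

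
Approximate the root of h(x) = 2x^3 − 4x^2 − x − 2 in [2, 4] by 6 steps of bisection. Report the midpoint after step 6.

2.40625

h(3) = 13 > 0, so the root lies in [2, 3]
h(2.5) = 1.75 > 0, so the root lies in [2, 2.5]
h(2.25) = -1.71875 < 0, so the root lies in [2.25, 2.5]
h(2.375) = -0.1445 < 0, so the root lies in [2.375, 2.5]
h(2.4375) = 0.7612 > 0, so the root lies in [2.375, 2.4375]
h(2.40625) = 0.2982 > 0, so the root lies in [2.375, 2.40625]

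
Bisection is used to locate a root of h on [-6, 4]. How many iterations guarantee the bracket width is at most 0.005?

11

Width after n steps is 10/2^n. Need 2^n ≥ 10/0.005 = 2000.
2^10 = 1024 < 2000 ≤ 2^11 = 2048, so n = 11.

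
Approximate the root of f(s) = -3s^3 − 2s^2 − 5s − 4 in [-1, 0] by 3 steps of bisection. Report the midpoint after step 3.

-0.875

midpoint -0.5: f = -1.625 < 0 → [-1, -0.5]
midpoint -0.75: f = -0.109375 < 0 → [-1, -0.75]
midpoint -0.875: f = 0.853516 > 0 → [-0.875, -0.75]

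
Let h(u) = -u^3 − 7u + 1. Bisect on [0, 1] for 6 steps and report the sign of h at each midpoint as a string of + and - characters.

--+--+

midpoint 0.5: h = -2.625 < 0 → [0, 0.5]
midpoint 0.25: h = -0.765625 < 0 → [0, 0.25]
midpoint 0.125: h = 0.123047 > 0 → [0.125, 0.25]
midpoint 0.1875: h = -0.3191 < 0 → [0.125, 0.1875]
midpoint 0.15625: h = -0.0976 < 0 → [0.125, 0.15625]
midpoint 0.140625: h = 0.0128 > 0 → [0.140625, 0.15625]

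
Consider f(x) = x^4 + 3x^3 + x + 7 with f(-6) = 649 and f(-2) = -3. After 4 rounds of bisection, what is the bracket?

[-3, -2.75]

f(-4) = 67 > 0, so the root lies in [-4, -2]
f(-3) = 4 > 0, so the root lies in [-3, -2]
f(-2.5) = -3.3125 < 0, so the root lies in [-3, -2.5]
f(-2.75) = -0.9492 < 0, so the root lies in [-3, -2.75]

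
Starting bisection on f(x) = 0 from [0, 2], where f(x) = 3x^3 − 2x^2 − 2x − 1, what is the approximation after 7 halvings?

1.359375

midpoint 1: f = -2 < 0 → [1, 2]
midpoint 1.5: f = 1.625 > 0 → [1, 1.5]
midpoint 1.25: f = -0.765625 < 0 → [1.25, 1.5]
midpoint 1.375: f = 0.2676 > 0 → [1.25, 1.375]
midpoint 1.3125: f = -0.2874 < 0 → [1.3125, 1.375]
midpoint 1.34375: f = -0.0197 < 0 → [1.34375, 1.375]
midpoint 1.359375: f = 0.1214 > 0 → [1.34375, 1.359375]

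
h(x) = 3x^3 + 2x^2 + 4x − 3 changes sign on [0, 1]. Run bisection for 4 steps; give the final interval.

m = 0.5, h(m) = -0.125 (−); new bracket [0.5, 1]
m = 0.75, h(m) = 2.390625 (+); new bracket [0.5, 0.75]
m = 0.625, h(m) = 1.013672 (+); new bracket [0.5, 0.625]
m = 0.5625, h(m) = 0.4167 (+); new bracket [0.5, 0.5625]

[0.5, 0.5625]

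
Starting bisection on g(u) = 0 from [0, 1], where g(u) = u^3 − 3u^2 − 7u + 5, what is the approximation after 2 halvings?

0.75

m = 0.5, g(m) = 0.875 (+); new bracket [0.5, 1]
m = 0.75, g(m) = -1.515625 (−); new bracket [0.5, 0.75]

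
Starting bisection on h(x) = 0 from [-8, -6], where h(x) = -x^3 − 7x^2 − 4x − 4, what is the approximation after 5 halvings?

x = -7 gives h = 24, positive; keep [-7, -6]
x = -6.5 gives h = 0.875, positive; keep [-6.5, -6]
x = -6.25 gives h = -8.296875, negative; keep [-6.5, -6.25]
x = -6.375 gives h = -3.9004, negative; keep [-6.5, -6.375]
x = -6.4375 gives h = -1.5608, negative; keep [-6.5, -6.4375]

-6.4375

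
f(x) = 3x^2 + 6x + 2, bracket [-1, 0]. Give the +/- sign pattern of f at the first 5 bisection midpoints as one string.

f(-0.5) = -0.25 < 0, so the root lies in [-0.5, 0]
f(-0.25) = 0.6875 > 0, so the root lies in [-0.5, -0.25]
f(-0.375) = 0.171875 > 0, so the root lies in [-0.5, -0.375]
f(-0.4375) = -0.0508 < 0, so the root lies in [-0.4375, -0.375]
f(-0.40625) = 0.0576 > 0, so the root lies in [-0.4375, -0.40625]

-++-+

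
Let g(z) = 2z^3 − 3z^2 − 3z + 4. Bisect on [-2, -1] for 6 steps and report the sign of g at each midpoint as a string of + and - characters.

--+-++

midpoint -1.5: g = -5 < 0 → [-1.5, -1]
midpoint -1.25: g = -0.84375 < 0 → [-1.25, -1]
midpoint -1.125: g = 0.730469 > 0 → [-1.25, -1.125]
midpoint -1.1875: g = -0.0171 < 0 → [-1.1875, -1.125]
midpoint -1.15625: g = 0.3664 > 0 → [-1.1875, -1.15625]
midpoint -1.171875: g = 0.1771 > 0 → [-1.1875, -1.171875]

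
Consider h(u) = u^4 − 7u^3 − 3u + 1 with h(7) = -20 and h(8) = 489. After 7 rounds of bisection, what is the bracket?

m = 7.5, h(m) = 189.4375 (+); new bracket [7, 7.5]
m = 7.25, h(m) = 74.519531 (+); new bracket [7, 7.25]
m = 7.125, h(m) = 24.838135 (+); new bracket [7, 7.125]
m = 7.0625, h(m) = 1.8294 (+); new bracket [7, 7.0625]
m = 7.03125, h(m) = -9.2308 (−); new bracket [7.03125, 7.0625]
m = 7.046875, h(m) = -3.7373 (−); new bracket [7.046875, 7.0625]
m = 7.0546875, h(m) = -0.9632 (−); new bracket [7.0546875, 7.0625]

[7.0546875, 7.0625]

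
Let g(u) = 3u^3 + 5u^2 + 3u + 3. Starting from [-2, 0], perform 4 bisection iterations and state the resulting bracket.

midpoint -1: g = 2 > 0 → [-2, -1]
midpoint -1.5: g = -0.375 < 0 → [-1.5, -1]
midpoint -1.25: g = 1.203125 > 0 → [-1.5, -1.25]
midpoint -1.375: g = 0.5293 > 0 → [-1.5, -1.375]

[-1.5, -1.375]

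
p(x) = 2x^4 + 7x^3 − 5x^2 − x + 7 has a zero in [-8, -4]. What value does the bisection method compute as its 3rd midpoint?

-4.5

p(-6) = 913 > 0, so the root lies in [-6, -4]
p(-5) = 262 > 0, so the root lies in [-5, -4]
p(-4.5) = 92.5 > 0, so the root lies in [-4.5, -4]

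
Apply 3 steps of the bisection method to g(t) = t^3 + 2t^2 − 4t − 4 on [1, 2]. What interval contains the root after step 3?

[1.625, 1.75]

t = 1.5 gives g = -2.125, negative; keep [1.5, 2]
t = 1.75 gives g = 0.484375, positive; keep [1.5, 1.75]
t = 1.625 gives g = -0.927734, negative; keep [1.625, 1.75]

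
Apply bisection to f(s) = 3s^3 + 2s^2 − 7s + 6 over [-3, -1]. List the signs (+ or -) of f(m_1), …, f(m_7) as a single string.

s = -2 gives f = 4, positive; keep [-3, -2]
s = -2.5 gives f = -10.875, negative; keep [-2.5, -2]
s = -2.25 gives f = -2.296875, negative; keep [-2.25, -2]
s = -2.125 gives f = 1.1191, positive; keep [-2.25, -2.125]
s = -2.1875 gives f = -0.5198, negative; keep [-2.1875, -2.125]
s = -2.15625 gives f = 0.3167, positive; keep [-2.1875, -2.15625]
s = -2.171875 gives f = -0.0973, negative; keep [-2.171875, -2.15625]

+--+-+-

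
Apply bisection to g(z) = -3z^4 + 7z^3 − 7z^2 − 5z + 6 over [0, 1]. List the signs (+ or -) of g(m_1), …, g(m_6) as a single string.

++--+-

midpoint 0.5: g = 2.4375 > 0 → [0.5, 1]
midpoint 0.75: g = 0.316406 > 0 → [0.75, 1]
midpoint 0.875: g = -0.803467 < 0 → [0.75, 0.875]
midpoint 0.8125: g = -0.2364 < 0 → [0.75, 0.8125]
midpoint 0.78125: g = 0.0416 > 0 → [0.78125, 0.8125]
midpoint 0.796875: g = -0.097 < 0 → [0.78125, 0.796875]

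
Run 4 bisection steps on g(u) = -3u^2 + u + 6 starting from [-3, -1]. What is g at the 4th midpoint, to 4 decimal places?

g(-2) = -8 < 0, so the root lies in [-2, -1]
g(-1.5) = -2.25 < 0, so the root lies in [-1.5, -1]
g(-1.25) = 0.0625 > 0, so the root lies in [-1.5, -1.25]
g(-1.375) = -1.0469 < 0, so the root lies in [-1.375, -1.25]

-1.0469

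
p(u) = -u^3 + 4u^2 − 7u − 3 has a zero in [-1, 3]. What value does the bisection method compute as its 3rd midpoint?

midpoint 1: p = -7 < 0 → [-1, 1]
midpoint 0: p = -3 < 0 → [-1, 0]
midpoint -0.5: p = 1.625 > 0 → [-0.5, 0]

-0.5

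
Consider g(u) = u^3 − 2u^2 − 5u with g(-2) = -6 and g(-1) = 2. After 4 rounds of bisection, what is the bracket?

u = -1.5 gives g = -0.375, negative; keep [-1.5, -1]
u = -1.25 gives g = 1.171875, positive; keep [-1.5, -1.25]
u = -1.375 gives g = 0.494141, positive; keep [-1.5, -1.375]
u = -1.4375 gives g = 0.0842, positive; keep [-1.5, -1.4375]

[-1.5, -1.4375]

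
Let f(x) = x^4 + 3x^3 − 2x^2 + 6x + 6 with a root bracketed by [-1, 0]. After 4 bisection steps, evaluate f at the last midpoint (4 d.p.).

0.1782

midpoint -0.5: f = 2.1875 > 0 → [-1, -0.5]
midpoint -0.75: f = -0.574219 < 0 → [-0.75, -0.5]
midpoint -0.625: f = 0.888916 > 0 → [-0.75, -0.625]
midpoint -0.6875: f = 0.1782 > 0 → [-0.75, -0.6875]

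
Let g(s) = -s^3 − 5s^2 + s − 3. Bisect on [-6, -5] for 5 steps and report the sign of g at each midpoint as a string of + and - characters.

+-++-

s = -5.5 gives g = 6.625, positive; keep [-5.5, -5]
s = -5.25 gives g = -1.359375, negative; keep [-5.5, -5.25]
s = -5.375 gives g = 2.458984, positive; keep [-5.375, -5.25]
s = -5.3125 gives g = 0.5071, positive; keep [-5.3125, -5.25]
s = -5.28125 gives g = -0.4367, negative; keep [-5.3125, -5.28125]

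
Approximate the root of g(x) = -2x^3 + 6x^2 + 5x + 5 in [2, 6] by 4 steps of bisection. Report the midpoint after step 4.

3.75

g(4) = -7 < 0, so the root lies in [2, 4]
g(3) = 20 > 0, so the root lies in [3, 4]
g(3.5) = 10.25 > 0, so the root lies in [3.5, 4]
g(3.75) = 2.6562 > 0, so the root lies in [3.75, 4]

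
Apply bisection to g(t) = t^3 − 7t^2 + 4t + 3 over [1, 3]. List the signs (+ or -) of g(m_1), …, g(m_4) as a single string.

---+

g(2) = -9 < 0, so the root lies in [1, 2]
g(1.5) = -3.375 < 0, so the root lies in [1, 1.5]
g(1.25) = -0.984375 < 0, so the root lies in [1, 1.25]
g(1.125) = 0.0645 > 0, so the root lies in [1.125, 1.25]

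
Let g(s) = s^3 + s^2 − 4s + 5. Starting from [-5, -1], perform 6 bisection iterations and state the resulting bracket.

[-3, -2.9375]

g(-3) = -1 < 0, so the root lies in [-3, -1]
g(-2) = 9 > 0, so the root lies in [-3, -2]
g(-2.5) = 5.625 > 0, so the root lies in [-3, -2.5]
g(-2.75) = 2.7656 > 0, so the root lies in [-3, -2.75]
g(-2.875) = 1.002 > 0, so the root lies in [-3, -2.875]
g(-2.9375) = 0.0315 > 0, so the root lies in [-3, -2.9375]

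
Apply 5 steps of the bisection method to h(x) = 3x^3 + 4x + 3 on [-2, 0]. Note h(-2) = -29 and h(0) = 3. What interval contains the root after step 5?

m = -1, h(m) = -4 (−); new bracket [-1, 0]
m = -0.5, h(m) = 0.625 (+); new bracket [-1, -0.5]
m = -0.75, h(m) = -1.265625 (−); new bracket [-0.75, -0.5]
m = -0.625, h(m) = -0.2324 (−); new bracket [-0.625, -0.5]
m = -0.5625, h(m) = 0.2161 (+); new bracket [-0.625, -0.5625]

[-0.625, -0.5625]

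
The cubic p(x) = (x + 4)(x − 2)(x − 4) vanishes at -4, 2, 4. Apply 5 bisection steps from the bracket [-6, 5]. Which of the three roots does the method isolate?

p(-0.5) = 39.375 > 0, so the root lies in [-6, -0.5]
p(-3.25) = 28.546875 > 0, so the root lies in [-6, -3.25]
p(-4.625) = -35.712891 < 0, so the root lies in [-4.625, -3.25]
p(-3.9375) = 2.9456 > 0, so the root lies in [-4.625, -3.9375]
p(-4.28125) = -14.6297 < 0, so the root lies in [-4.28125, -3.9375]

-4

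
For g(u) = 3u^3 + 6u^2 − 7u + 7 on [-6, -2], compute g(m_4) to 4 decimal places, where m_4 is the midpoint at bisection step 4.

-9.8594

m = -4, g(m) = -61 (−); new bracket [-4, -2]
m = -3, g(m) = 1 (+); new bracket [-4, -3]
m = -3.5, g(m) = -23.625 (−); new bracket [-3.5, -3]
m = -3.25, g(m) = -9.8594 (−); new bracket [-3.25, -3]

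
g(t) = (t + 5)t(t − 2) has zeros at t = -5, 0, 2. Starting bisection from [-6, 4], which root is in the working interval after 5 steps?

-5

g(-1) = 12 > 0, so the root lies in [-6, -1]
g(-3.5) = 28.875 > 0, so the root lies in [-6, -3.5]
g(-4.75) = 8.015625 > 0, so the root lies in [-6, -4.75]
g(-5.375) = -14.8652 < 0, so the root lies in [-5.375, -4.75]
g(-5.0625) = -2.2346 < 0, so the root lies in [-5.0625, -4.75]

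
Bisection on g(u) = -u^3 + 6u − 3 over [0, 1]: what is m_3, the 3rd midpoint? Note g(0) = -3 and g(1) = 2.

m = 0.5, g(m) = -0.125 (−); new bracket [0.5, 1]
m = 0.75, g(m) = 1.078125 (+); new bracket [0.5, 0.75]
m = 0.625, g(m) = 0.505859 (+); new bracket [0.5, 0.625]

0.625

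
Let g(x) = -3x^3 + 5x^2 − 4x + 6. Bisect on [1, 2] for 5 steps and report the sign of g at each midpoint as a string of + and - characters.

midpoint 1.5: g = 1.125 > 0 → [1.5, 2]
midpoint 1.75: g = -1.765625 < 0 → [1.5, 1.75]
midpoint 1.625: g = -0.169922 < 0 → [1.5, 1.625]
midpoint 1.5625: g = 0.5129 > 0 → [1.5625, 1.625]
midpoint 1.59375: g = 0.1806 > 0 → [1.59375, 1.625]

+--++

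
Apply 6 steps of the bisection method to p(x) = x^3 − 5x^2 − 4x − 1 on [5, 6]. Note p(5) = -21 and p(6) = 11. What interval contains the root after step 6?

[5.71875, 5.734375]

m = 5.5, p(m) = -7.875 (−); new bracket [5.5, 6]
m = 5.75, p(m) = 0.796875 (+); new bracket [5.5, 5.75]
m = 5.625, p(m) = -3.724609 (−); new bracket [5.625, 5.75]
m = 5.6875, p(m) = -1.511 (−); new bracket [5.6875, 5.75]
m = 5.71875, p(m) = -0.3689 (−); new bracket [5.71875, 5.75]
m = 5.734375, p(m) = 0.211 (+); new bracket [5.71875, 5.734375]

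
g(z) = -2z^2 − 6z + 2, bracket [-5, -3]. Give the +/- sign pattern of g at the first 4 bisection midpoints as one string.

m = -4, g(m) = -6 (−); new bracket [-4, -3]
m = -3.5, g(m) = -1.5 (−); new bracket [-3.5, -3]
m = -3.25, g(m) = 0.375 (+); new bracket [-3.5, -3.25]
m = -3.375, g(m) = -0.5312 (−); new bracket [-3.375, -3.25]

--+-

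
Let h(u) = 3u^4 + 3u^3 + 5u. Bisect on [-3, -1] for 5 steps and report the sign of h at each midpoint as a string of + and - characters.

h(-2) = 14 > 0, so the root lies in [-2, -1]
h(-1.5) = -2.4375 < 0, so the root lies in [-2, -1.5]
h(-1.75) = 3.308594 > 0, so the root lies in [-1.75, -1.5]
h(-1.625) = -0.0793 < 0, so the root lies in [-1.75, -1.625]
h(-1.6875) = 1.4737 > 0, so the root lies in [-1.6875, -1.625]

+-+-+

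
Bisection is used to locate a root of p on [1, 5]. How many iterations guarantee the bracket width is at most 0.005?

10

Width after n steps is 4/2^n. Need 2^n ≥ 4/0.005 = 800.
2^9 = 512 < 800 ≤ 2^10 = 1024, so n = 10.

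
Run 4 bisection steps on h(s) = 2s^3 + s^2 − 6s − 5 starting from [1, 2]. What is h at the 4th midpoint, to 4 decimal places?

-0.6812

h(1.5) = -5 < 0, so the root lies in [1.5, 2]
h(1.75) = -1.71875 < 0, so the root lies in [1.75, 2]
h(1.875) = 0.449219 > 0, so the root lies in [1.75, 1.875]
h(1.8125) = -0.6812 < 0, so the root lies in [1.8125, 1.875]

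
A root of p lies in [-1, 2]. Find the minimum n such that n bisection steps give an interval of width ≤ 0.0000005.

23

Width after n steps is 3/2^n. Need 2^n ≥ 3/0.0000005 = 6000000.
2^22 = 4194304 < 6000000 ≤ 2^23 = 8388608, so n = 23.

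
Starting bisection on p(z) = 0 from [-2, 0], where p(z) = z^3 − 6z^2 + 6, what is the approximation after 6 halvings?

midpoint -1: p = -1 < 0 → [-1, 0]
midpoint -0.5: p = 4.375 > 0 → [-1, -0.5]
midpoint -0.75: p = 2.203125 > 0 → [-1, -0.75]
midpoint -0.875: p = 0.7363 > 0 → [-1, -0.875]
midpoint -0.9375: p = -0.0974 < 0 → [-0.9375, -0.875]
midpoint -0.90625: p = 0.328 > 0 → [-0.9375, -0.90625]

-0.90625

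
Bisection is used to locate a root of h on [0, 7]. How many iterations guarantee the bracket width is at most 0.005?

Width after n steps is 7/2^n. Need 2^n ≥ 7/0.005 = 1400.
2^10 = 1024 < 1400 ≤ 2^11 = 2048, so n = 11.

11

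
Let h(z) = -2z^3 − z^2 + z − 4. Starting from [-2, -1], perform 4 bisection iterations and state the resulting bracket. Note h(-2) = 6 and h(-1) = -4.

h(-1.5) = -1 < 0, so the root lies in [-2, -1.5]
h(-1.75) = 1.90625 > 0, so the root lies in [-1.75, -1.5]
h(-1.625) = 0.316406 > 0, so the root lies in [-1.625, -1.5]
h(-1.5625) = -0.3745 < 0, so the root lies in [-1.625, -1.5625]

[-1.625, -1.5625]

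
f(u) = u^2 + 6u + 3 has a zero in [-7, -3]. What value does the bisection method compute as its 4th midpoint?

-5.25

midpoint -5: f = -2 < 0 → [-7, -5]
midpoint -6: f = 3 > 0 → [-6, -5]
midpoint -5.5: f = 0.25 > 0 → [-5.5, -5]
midpoint -5.25: f = -0.9375 < 0 → [-5.5, -5.25]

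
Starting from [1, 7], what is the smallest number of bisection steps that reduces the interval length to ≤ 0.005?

Width after n steps is 6/2^n. Need 2^n ≥ 6/0.005 = 1200.
2^10 = 1024 < 1200 ≤ 2^11 = 2048, so n = 11.

11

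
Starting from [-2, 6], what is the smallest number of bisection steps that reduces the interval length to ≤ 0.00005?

18

Width after n steps is 8/2^n. Need 2^n ≥ 8/0.00005 = 160000.
2^17 = 131072 < 160000 ≤ 2^18 = 262144, so n = 18.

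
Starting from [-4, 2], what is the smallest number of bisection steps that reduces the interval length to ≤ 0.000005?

Width after n steps is 6/2^n. Need 2^n ≥ 6/0.000005 = 1200000.
2^20 = 1048576 < 1200000 ≤ 2^21 = 2097152, so n = 21.

21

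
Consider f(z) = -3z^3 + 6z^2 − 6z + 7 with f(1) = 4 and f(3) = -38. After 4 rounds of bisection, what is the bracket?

z = 2 gives f = -5, negative; keep [1, 2]
z = 1.5 gives f = 1.375, positive; keep [1.5, 2]
z = 1.75 gives f = -1.203125, negative; keep [1.5, 1.75]
z = 1.625 gives f = 0.2207, positive; keep [1.625, 1.75]

[1.625, 1.75]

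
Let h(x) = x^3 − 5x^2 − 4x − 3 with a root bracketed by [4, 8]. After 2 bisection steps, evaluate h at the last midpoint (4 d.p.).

-23.0000

x = 6 gives h = 9, positive; keep [4, 6]
x = 5 gives h = -23, negative; keep [5, 6]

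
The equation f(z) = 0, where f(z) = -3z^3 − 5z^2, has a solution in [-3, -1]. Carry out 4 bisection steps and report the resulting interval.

midpoint -2: f = 4 > 0 → [-2, -1]
midpoint -1.5: f = -1.125 < 0 → [-2, -1.5]
midpoint -1.75: f = 0.765625 > 0 → [-1.75, -1.5]
midpoint -1.625: f = -0.3301 < 0 → [-1.75, -1.625]

[-1.75, -1.625]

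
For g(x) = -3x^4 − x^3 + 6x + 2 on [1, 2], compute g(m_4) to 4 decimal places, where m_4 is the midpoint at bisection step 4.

-1.2886

m = 1.5, g(m) = -7.5625 (−); new bracket [1, 1.5]
m = 1.25, g(m) = 0.222656 (+); new bracket [1.25, 1.5]
m = 1.375, g(m) = -3.072998 (−); new bracket [1.25, 1.375]
m = 1.3125, g(m) = -1.2886 (−); new bracket [1.25, 1.3125]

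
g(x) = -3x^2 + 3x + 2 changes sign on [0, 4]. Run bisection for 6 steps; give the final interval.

[1.4375, 1.5]

g(2) = -4 < 0, so the root lies in [0, 2]
g(1) = 2 > 0, so the root lies in [1, 2]
g(1.5) = -0.25 < 0, so the root lies in [1, 1.5]
g(1.25) = 1.0625 > 0, so the root lies in [1.25, 1.5]
g(1.375) = 0.4531 > 0, so the root lies in [1.375, 1.5]
g(1.4375) = 0.1133 > 0, so the root lies in [1.4375, 1.5]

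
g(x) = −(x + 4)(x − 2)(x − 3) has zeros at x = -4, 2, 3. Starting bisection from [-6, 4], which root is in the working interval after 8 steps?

-4

midpoint -1: g = -36 < 0 → [-6, -1]
midpoint -3.5: g = -17.875 < 0 → [-6, -3.5]
midpoint -4.75: g = 39.234375 > 0 → [-4.75, -3.5]
midpoint -4.125: g = 5.4551 > 0 → [-4.125, -3.5]
midpoint -3.8125: g = -7.4246 < 0 → [-4.125, -3.8125]
midpoint -3.96875: g = -1.2998 < 0 → [-4.125, -3.96875]
midpoint -4.046875: g = 1.9974 > 0 → [-4.046875, -3.96875]
midpoint -4.0078125: g = 0.3289 > 0 → [-4.0078125, -3.96875]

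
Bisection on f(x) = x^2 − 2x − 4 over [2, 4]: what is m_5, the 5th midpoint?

m = 3, f(m) = -1 (−); new bracket [3, 4]
m = 3.5, f(m) = 1.25 (+); new bracket [3, 3.5]
m = 3.25, f(m) = 0.0625 (+); new bracket [3, 3.25]
m = 3.125, f(m) = -0.4844 (−); new bracket [3.125, 3.25]
m = 3.1875, f(m) = -0.2148 (−); new bracket [3.1875, 3.25]

3.1875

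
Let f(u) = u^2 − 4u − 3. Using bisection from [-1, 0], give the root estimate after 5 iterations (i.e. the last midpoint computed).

u = -0.5 gives f = -0.75, negative; keep [-1, -0.5]
u = -0.75 gives f = 0.5625, positive; keep [-0.75, -0.5]
u = -0.625 gives f = -0.109375, negative; keep [-0.75, -0.625]
u = -0.6875 gives f = 0.2227, positive; keep [-0.6875, -0.625]
u = -0.65625 gives f = 0.0557, positive; keep [-0.65625, -0.625]

-0.65625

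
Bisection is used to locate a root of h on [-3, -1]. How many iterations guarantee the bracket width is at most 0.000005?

Width after n steps is 2/2^n. Need 2^n ≥ 2/0.000005 = 400000.
2^18 = 262144 < 400000 ≤ 2^19 = 524288, so n = 19.

19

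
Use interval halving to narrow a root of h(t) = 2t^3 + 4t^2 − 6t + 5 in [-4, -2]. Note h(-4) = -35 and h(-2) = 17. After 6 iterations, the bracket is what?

[-3.1875, -3.15625]

t = -3 gives h = 5, positive; keep [-4, -3]
t = -3.5 gives h = -10.75, negative; keep [-3.5, -3]
t = -3.25 gives h = -1.90625, negative; keep [-3.25, -3]
t = -3.125 gives h = 1.7773, positive; keep [-3.25, -3.125]
t = -3.1875 gives h = -0.0054, negative; keep [-3.1875, -3.125]
t = -3.15625 gives h = 0.9006, positive; keep [-3.1875, -3.15625]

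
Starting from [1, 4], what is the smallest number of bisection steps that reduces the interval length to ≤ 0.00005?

16

Width after n steps is 3/2^n. Need 2^n ≥ 3/0.00005 = 60000.
2^15 = 32768 < 60000 ≤ 2^16 = 65536, so n = 16.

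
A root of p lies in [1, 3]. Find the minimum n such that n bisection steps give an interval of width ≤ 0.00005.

Width after n steps is 2/2^n. Need 2^n ≥ 2/0.00005 = 40000.
2^15 = 32768 < 40000 ≤ 2^16 = 65536, so n = 16.

16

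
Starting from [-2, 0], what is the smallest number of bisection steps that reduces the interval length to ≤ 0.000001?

Width after n steps is 2/2^n. Need 2^n ≥ 2/0.000001 = 2000000.
2^20 = 1048576 < 2000000 ≤ 2^21 = 2097152, so n = 21.

21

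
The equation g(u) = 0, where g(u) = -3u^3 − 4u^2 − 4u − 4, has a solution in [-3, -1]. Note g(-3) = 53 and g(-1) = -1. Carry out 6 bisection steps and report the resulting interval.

u = -2 gives g = 12, positive; keep [-2, -1]
u = -1.5 gives g = 3.125, positive; keep [-1.5, -1]
u = -1.25 gives g = 0.609375, positive; keep [-1.25, -1]
u = -1.125 gives g = -0.291, negative; keep [-1.25, -1.125]
u = -1.1875 gives g = 0.1331, positive; keep [-1.1875, -1.125]
u = -1.15625 gives g = -0.0852, negative; keep [-1.1875, -1.15625]

[-1.1875, -1.15625]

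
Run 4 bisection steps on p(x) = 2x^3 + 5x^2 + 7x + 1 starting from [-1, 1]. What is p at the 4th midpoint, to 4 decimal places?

x = 0 gives p = 1, positive; keep [-1, 0]
x = -0.5 gives p = -1.5, negative; keep [-0.5, 0]
x = -0.25 gives p = -0.46875, negative; keep [-0.25, 0]
x = -0.125 gives p = 0.1992, positive; keep [-0.25, -0.125]

0.1992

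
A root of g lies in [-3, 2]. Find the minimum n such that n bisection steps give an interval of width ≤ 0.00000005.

Width after n steps is 5/2^n. Need 2^n ≥ 5/0.00000005 = 100000000.
2^26 = 67108864 < 100000000 ≤ 2^27 = 134217728, so n = 27.

27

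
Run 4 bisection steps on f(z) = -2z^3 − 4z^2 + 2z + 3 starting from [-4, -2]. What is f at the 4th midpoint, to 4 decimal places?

midpoint -3: f = 15 > 0 → [-3, -2]
midpoint -2.5: f = 4.25 > 0 → [-2.5, -2]
midpoint -2.25: f = 1.03125 > 0 → [-2.25, -2]
midpoint -2.125: f = -0.1211 < 0 → [-2.25, -2.125]

-0.1211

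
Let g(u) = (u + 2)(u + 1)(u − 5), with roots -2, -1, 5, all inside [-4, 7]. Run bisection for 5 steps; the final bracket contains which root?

m = 1.5, g(m) = -30.625 (−); new bracket [1.5, 7]
m = 4.25, g(m) = -24.609375 (−); new bracket [4.25, 7]
m = 5.625, g(m) = 31.572266 (+); new bracket [4.25, 5.625]
m = 4.9375, g(m) = -2.5745 (−); new bracket [4.9375, 5.625]
m = 5.28125, g(m) = 12.8631 (+); new bracket [4.9375, 5.28125]

5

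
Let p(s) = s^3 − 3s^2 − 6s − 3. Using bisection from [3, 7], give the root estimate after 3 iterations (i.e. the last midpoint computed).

p(5) = 17 > 0, so the root lies in [3, 5]
p(4) = -11 < 0, so the root lies in [4, 5]
p(4.5) = 0.375 > 0, so the root lies in [4, 4.5]

4.5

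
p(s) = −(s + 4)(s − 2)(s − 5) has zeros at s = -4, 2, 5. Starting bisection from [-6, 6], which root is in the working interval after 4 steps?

-4

midpoint 0: p = -40 < 0 → [-6, 0]
midpoint -3: p = -40 < 0 → [-6, -3]
midpoint -4.5: p = 30.875 > 0 → [-4.5, -3]
midpoint -3.75: p = -12.5781 < 0 → [-4.5, -3.75]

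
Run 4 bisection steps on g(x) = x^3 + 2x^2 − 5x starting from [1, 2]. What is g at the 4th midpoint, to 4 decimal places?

-0.0842

x = 1.5 gives g = 0.375, positive; keep [1, 1.5]
x = 1.25 gives g = -1.171875, negative; keep [1.25, 1.5]
x = 1.375 gives g = -0.494141, negative; keep [1.375, 1.5]
x = 1.4375 gives g = -0.0842, negative; keep [1.4375, 1.5]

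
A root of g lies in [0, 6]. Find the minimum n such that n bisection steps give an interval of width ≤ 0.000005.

21

Width after n steps is 6/2^n. Need 2^n ≥ 6/0.000005 = 1200000.
2^20 = 1048576 < 1200000 ≤ 2^21 = 2097152, so n = 21.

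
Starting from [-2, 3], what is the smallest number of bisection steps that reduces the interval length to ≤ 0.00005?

Width after n steps is 5/2^n. Need 2^n ≥ 5/0.00005 = 100000.
2^16 = 65536 < 100000 ≤ 2^17 = 131072, so n = 17.

17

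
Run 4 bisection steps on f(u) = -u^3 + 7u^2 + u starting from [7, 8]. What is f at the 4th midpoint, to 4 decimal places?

m = 7.5, f(m) = -20.625 (−); new bracket [7, 7.5]
m = 7.25, f(m) = -5.890625 (−); new bracket [7, 7.25]
m = 7.125, f(m) = 0.779297 (+); new bracket [7.125, 7.25]
m = 7.1875, f(m) = -2.4988 (−); new bracket [7.125, 7.1875]

-2.4988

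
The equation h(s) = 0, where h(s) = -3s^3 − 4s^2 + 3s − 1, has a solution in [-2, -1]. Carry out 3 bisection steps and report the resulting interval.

m = -1.5, h(m) = -4.375 (−); new bracket [-2, -1.5]
m = -1.75, h(m) = -2.421875 (−); new bracket [-2, -1.75]
m = -1.875, h(m) = -0.912109 (−); new bracket [-2, -1.875]

[-2, -1.875]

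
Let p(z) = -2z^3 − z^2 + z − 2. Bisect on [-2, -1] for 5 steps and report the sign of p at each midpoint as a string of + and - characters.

+--++

m = -1.5, p(m) = 1 (+); new bracket [-1.5, -1]
m = -1.25, p(m) = -0.90625 (−); new bracket [-1.5, -1.25]
m = -1.375, p(m) = -0.066406 (−); new bracket [-1.5, -1.375]
m = -1.4375, p(m) = 0.437 (+); new bracket [-1.4375, -1.375]
m = -1.40625, p(m) = 0.178 (+); new bracket [-1.40625, -1.375]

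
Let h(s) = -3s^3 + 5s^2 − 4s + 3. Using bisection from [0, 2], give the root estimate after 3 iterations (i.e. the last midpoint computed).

s = 1 gives h = 1, positive; keep [1, 2]
s = 1.5 gives h = -1.875, negative; keep [1, 1.5]
s = 1.25 gives h = -0.046875, negative; keep [1, 1.25]

1.25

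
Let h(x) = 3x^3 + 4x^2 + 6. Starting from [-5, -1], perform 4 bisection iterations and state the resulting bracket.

[-2, -1.75]

x = -3 gives h = -39, negative; keep [-3, -1]
x = -2 gives h = -2, negative; keep [-2, -1]
x = -1.5 gives h = 4.875, positive; keep [-2, -1.5]
x = -1.75 gives h = 2.1719, positive; keep [-2, -1.75]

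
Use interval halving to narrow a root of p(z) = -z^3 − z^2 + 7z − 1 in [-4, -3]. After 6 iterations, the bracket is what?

p(-3.5) = 5.125 > 0, so the root lies in [-3.5, -3]
p(-3.25) = 0.015625 > 0, so the root lies in [-3.25, -3]
p(-3.125) = -2.123047 < 0, so the root lies in [-3.25, -3.125]
p(-3.1875) = -1.0872 < 0, so the root lies in [-3.25, -3.1875]
p(-3.21875) = -0.5442 < 0, so the root lies in [-3.25, -3.21875]
p(-3.234375) = -0.2664 < 0, so the root lies in [-3.25, -3.234375]

[-3.25, -3.234375]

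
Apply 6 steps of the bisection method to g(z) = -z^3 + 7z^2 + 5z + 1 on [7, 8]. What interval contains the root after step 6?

[7.65625, 7.671875]

g(7.5) = 10.375 > 0, so the root lies in [7.5, 8]
g(7.75) = -5.296875 < 0, so the root lies in [7.5, 7.75]
g(7.625) = 2.787109 > 0, so the root lies in [7.625, 7.75]
g(7.6875) = -1.1921 < 0, so the root lies in [7.625, 7.6875]
g(7.65625) = 0.8131 > 0, so the root lies in [7.65625, 7.6875]
g(7.671875) = -0.1856 < 0, so the root lies in [7.65625, 7.671875]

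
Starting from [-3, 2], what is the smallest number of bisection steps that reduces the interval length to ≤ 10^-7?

26

Width after n steps is 5/2^n. Need 2^n ≥ 5/10^-7 = 50000000.
2^25 = 33554432 < 50000000 ≤ 2^26 = 67108864, so n = 26.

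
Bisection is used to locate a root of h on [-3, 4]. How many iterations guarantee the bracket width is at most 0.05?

Width after n steps is 7/2^n. Need 2^n ≥ 7/0.05 = 140.
2^7 = 128 < 140 ≤ 2^8 = 256, so n = 8.

8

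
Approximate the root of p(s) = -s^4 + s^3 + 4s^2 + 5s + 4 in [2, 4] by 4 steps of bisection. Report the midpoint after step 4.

3.125

m = 3, p(m) = 1 (+); new bracket [3, 4]
m = 3.5, p(m) = -36.6875 (−); new bracket [3, 3.5]
m = 3.25, p(m) = -14.738281 (−); new bracket [3, 3.25]
m = 3.125, p(m) = -6.1624 (−); new bracket [3, 3.125]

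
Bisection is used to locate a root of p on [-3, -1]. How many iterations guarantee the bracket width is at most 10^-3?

11

Width after n steps is 2/2^n. Need 2^n ≥ 2/10^-3 = 2000.
2^10 = 1024 < 2000 ≤ 2^11 = 2048, so n = 11.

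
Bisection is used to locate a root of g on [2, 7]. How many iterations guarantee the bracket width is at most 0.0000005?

Width after n steps is 5/2^n. Need 2^n ≥ 5/0.0000005 = 10000000.
2^23 = 8388608 < 10000000 ≤ 2^24 = 16777216, so n = 24.

24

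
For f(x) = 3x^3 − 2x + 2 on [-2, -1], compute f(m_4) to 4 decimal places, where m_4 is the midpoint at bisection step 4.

f(-1.5) = -5.125 < 0, so the root lies in [-1.5, -1]
f(-1.25) = -1.359375 < 0, so the root lies in [-1.25, -1]
f(-1.125) = -0.021484 < 0, so the root lies in [-1.125, -1]
f(-1.0625) = 0.5266 > 0, so the root lies in [-1.125, -1.0625]

0.5266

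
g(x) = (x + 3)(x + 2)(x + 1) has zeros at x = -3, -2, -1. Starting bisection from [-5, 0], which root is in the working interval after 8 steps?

-3

g(-2.5) = 0.375 > 0, so the root lies in [-5, -2.5]
g(-3.75) = -3.609375 < 0, so the root lies in [-3.75, -2.5]
g(-3.125) = -0.298828 < 0, so the root lies in [-3.125, -2.5]
g(-2.8125) = 0.2761 > 0, so the root lies in [-3.125, -2.8125]
g(-2.96875) = 0.0596 > 0, so the root lies in [-3.125, -2.96875]
g(-3.046875) = -0.1004 < 0, so the root lies in [-3.046875, -2.96875]
g(-3.0078125) = -0.0158 < 0, so the root lies in [-3.0078125, -2.96875]
g(-2.98828125) = 0.023 > 0, so the root lies in [-3.0078125, -2.98828125]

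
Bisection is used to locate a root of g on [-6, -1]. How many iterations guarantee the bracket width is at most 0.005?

10

Width after n steps is 5/2^n. Need 2^n ≥ 5/0.005 = 1000.
2^9 = 512 < 1000 ≤ 2^10 = 1024, so n = 10.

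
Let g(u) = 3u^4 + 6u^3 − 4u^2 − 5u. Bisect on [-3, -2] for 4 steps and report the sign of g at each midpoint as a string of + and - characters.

+-++

midpoint -2.5: g = 10.9375 > 0 → [-2.5, -2]
midpoint -2.25: g = -0.457031 < 0 → [-2.5, -2.25]
midpoint -2.375: g = 4.383545 > 0 → [-2.375, -2.25]
midpoint -2.3125: g = 1.7654 > 0 → [-2.3125, -2.25]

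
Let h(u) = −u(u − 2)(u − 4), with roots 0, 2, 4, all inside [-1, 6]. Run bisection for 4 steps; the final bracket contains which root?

u = 2.5 gives h = 1.875, positive; keep [2.5, 6]
u = 4.25 gives h = -2.390625, negative; keep [2.5, 4.25]
u = 3.375 gives h = 2.900391, positive; keep [3.375, 4.25]
u = 3.8125 gives h = 1.2957, positive; keep [3.8125, 4.25]

4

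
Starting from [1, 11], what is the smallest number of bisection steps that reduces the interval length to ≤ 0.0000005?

Width after n steps is 10/2^n. Need 2^n ≥ 10/0.0000005 = 20000000.
2^24 = 16777216 < 20000000 ≤ 2^25 = 33554432, so n = 25.

25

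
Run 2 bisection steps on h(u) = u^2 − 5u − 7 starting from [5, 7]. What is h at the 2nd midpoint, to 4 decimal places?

h(6) = -1 < 0, so the root lies in [6, 7]
h(6.5) = 2.75 > 0, so the root lies in [6, 6.5]

2.7500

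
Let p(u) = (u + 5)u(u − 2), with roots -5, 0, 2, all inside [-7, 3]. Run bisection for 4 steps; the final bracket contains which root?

-5

p(-2) = 24 > 0, so the root lies in [-7, -2]
p(-4.5) = 14.625 > 0, so the root lies in [-7, -4.5]
p(-5.75) = -33.421875 < 0, so the root lies in [-5.75, -4.5]
p(-5.125) = -4.5645 < 0, so the root lies in [-5.125, -4.5]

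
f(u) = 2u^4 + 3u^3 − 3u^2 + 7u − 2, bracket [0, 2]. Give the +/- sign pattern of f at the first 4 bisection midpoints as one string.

midpoint 1: f = 7 > 0 → [0, 1]
midpoint 0.5: f = 1.25 > 0 → [0, 0.5]
midpoint 0.25: f = -0.382812 < 0 → [0.25, 0.5]
midpoint 0.375: f = 0.4009 > 0 → [0.25, 0.375]

++-+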